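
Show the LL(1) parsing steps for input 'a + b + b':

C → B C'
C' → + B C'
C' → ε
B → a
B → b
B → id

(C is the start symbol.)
LL(1) parsing maintains a stack (initially the start symbol over $) and the input. At each step: if the stack top is a terminal, match it against the current input token; if it is a non-terminal N, replace it with the RHS of M[N, lookahead] (the unique production whose predict set contains the lookahead).

Stack is shown with the top on the left.

Stack     Input        Action
-----------------------------
C $       a + b + b $  output C → B C'
B C' $    a + b + b $  output B → a
a C' $    a + b + b $  match 'a'
C' $      + b + b $    output C' → + B C'
+ B C' $  + b + b $    match '+'
B C' $    b + b $      output B → b
b C' $    b + b $      match 'b'
C' $      + b $        output C' → + B C'
+ B C' $  + b $        match '+'
B C' $    b $          output B → b
b C' $    b $          match 'b'
C' $      $            output C' → ε
$         $            accept

The string is accepted.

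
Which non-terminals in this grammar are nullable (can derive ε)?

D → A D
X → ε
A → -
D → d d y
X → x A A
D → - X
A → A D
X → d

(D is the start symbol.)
{ 'X' }

ε-productions: X → ε
So X is immediately nullable.
No further non-terminal can be added: every production for the remaining non-terminals contains a terminal or a non-nullable non-terminal.
Nullable = { 'X' }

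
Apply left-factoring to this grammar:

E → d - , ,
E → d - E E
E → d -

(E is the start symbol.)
Left-factoring transforms A → αβ₁ | αβ₂ into A → αA' and A' → β₁ | β₂
(α is the longest common prefix among the alternatives). Repeat until
no nonterminal has two alternatives with a common prefix.

Round 1: E has alternatives sharing prefix 'd -'. Introduce E': E → d - E'
  Add: E' → , ,
  Add: E' → E E
  Add: E' → ε

No remaining common prefixes — done.

Resulting grammar:
E → d - E'
E' → , ,
E' → E E
E' → ε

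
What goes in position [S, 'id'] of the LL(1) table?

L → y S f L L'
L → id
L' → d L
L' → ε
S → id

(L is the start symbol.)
S → id

To find M[S, 'id'], we find productions for S where 'id' is in the predict set (PREDICT(N → α) = (FIRST(α) \ {ε}) ∪ (FOLLOW(N) if α ⇒* ε)).

S → id: PREDICT = { 'id' }
  'id' is in predict set, so this production goes in M[S, 'id']

M[S, 'id'] = S → id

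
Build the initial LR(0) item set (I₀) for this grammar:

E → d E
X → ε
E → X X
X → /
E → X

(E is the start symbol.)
{ [E → . X X], [E → . X], [E → . d E], [E' → . E], [X → . /], [X → .] }

First, augment the grammar with E' → E
I₀ = CLOSURE({ [E' → . E] }):
  [E' → . E] has the dot before E: add [E → . d E], [E → . X X], [E → . X]
  [E → . X X] has the dot before X: add [X → .], [X → . /]
No further items can be added.

I₀ = { [E → . X X], [E → . X], [E → . d E], [E' → . E], [X → . /], [X → .] }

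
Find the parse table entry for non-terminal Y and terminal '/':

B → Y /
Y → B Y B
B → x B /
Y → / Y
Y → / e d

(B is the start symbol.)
To find M[Y, '/'], we find productions for Y where '/' is in the predict set (PREDICT(N → α) = (FIRST(α) \ {ε}) ∪ (FOLLOW(N) if α ⇒* ε)).

Relevant sets:
  FIRST(B) = { '/', 'x' }

Y → B Y B: PREDICT = { '/', 'x' }
  '/' is in predict set, so this production goes in M[Y, '/']
Y → / Y: PREDICT = { '/' }
  '/' is in predict set, so this production goes in M[Y, '/']
Y → / e d: PREDICT = { '/' }
  '/' is in predict set, so this production goes in M[Y, '/']

M[Y, '/'] = Y → B Y B, Y → / Y, Y → / e d  (a multiply-defined cell — the grammar is not LL(1))

Answer: Y → B Y B, Y → / Y, Y → / e d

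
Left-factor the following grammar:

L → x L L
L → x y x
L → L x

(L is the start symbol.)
Left-factoring transforms A → αβ₁ | αβ₂ into A → αA' and A' → β₁ | β₂
(α is the longest common prefix among the alternatives). Repeat until
no nonterminal has two alternatives with a common prefix.

Round 1: L has alternatives sharing prefix 'x'. Introduce L': L → x L'
  Add: L' → L L
  Add: L' → y x

No remaining common prefixes — done.

Resulting grammar:
L → x L'
L' → L L
L' → y x
L → L x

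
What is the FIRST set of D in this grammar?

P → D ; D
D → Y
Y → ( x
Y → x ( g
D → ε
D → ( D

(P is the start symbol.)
To compute FIRST(D), examine every production with D on the left-hand side, reading each right-hand side left to right until a non-nullable symbol is reached.

FIRST sets of the other non-terminals involved (by the same procedure, iterated to a fixed point):
  FIRST(Y) = { '(', 'x' }

From D → Y:
  - Y is a non-terminal: add FIRST(Y) \ {ε} = { '(', 'x' }
    Y is not nullable, so stop
From D → ε:
  - ε-production, so ε ∈ FIRST(D)
From D → ( D:
  - '(' is a terminal: add '(' and stop

Collecting: FIRST(D) = { '(', 'x', ε }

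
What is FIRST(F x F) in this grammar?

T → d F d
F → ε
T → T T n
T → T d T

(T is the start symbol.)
FIRST sets of the non-terminals involved (from the grammar, by fixed-point iteration):
  FIRST(F) = { ε }

To compute FIRST(F x F), process the symbols left to right:
Symbol F is a non-terminal. Add FIRST(F) \ {ε} = { }
F is nullable (ε ∈ FIRST(F)), continue to the next symbol.
Symbol x is a terminal. Add 'x' and stop.
FIRST(F x F) = { 'x' }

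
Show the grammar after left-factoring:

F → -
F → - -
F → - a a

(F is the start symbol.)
Left-factoring transforms A → αβ₁ | αβ₂ into A → αA' and A' → β₁ | β₂
(α is the longest common prefix among the alternatives). Repeat until
no nonterminal has two alternatives with a common prefix.

Round 1: F has alternatives sharing prefix '-'. Introduce F': F → - F'
  Add: F' → ε
  Add: F' → -
  Add: F' → a a

No remaining common prefixes — done.

Resulting grammar:
F → - F'
F' → ε
F' → -
F' → a a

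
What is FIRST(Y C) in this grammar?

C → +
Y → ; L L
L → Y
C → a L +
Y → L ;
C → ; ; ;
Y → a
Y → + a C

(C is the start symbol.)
FIRST sets of the non-terminals involved (from the grammar, by fixed-point iteration):
  FIRST(Y) = { '+', ';', 'a' }

To compute FIRST(Y C), process the symbols left to right:
Symbol Y is a non-terminal. Add FIRST(Y) \ {ε} = { '+', ';', 'a' }
Y is not nullable (ε ∉ FIRST(Y)), so stop here.
FIRST(Y C) = { '+', ';', 'a' }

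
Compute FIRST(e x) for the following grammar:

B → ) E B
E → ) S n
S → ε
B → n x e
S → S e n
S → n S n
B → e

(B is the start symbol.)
To compute FIRST(e x), process the symbols left to right:
Symbol e is a terminal. Add 'e' and stop.
FIRST(e x) = { 'e' }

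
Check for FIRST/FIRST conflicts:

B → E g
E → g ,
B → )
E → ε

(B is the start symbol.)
No FIRST/FIRST conflicts.

FIRST sets of the non-terminals at (or reachable through a nullable prefix from) the front of some alternative:
  FIRST(E) = { 'g', ε }

Productions for B:
  B → E g: FIRST = { 'g' }
  B → ): FIRST = { ')' }
Productions for E:
  E → g ,: FIRST = { 'g' }
  E → ε: FIRST = { ε }

All alternatives of each non-terminal have pairwise disjoint FIRST sets.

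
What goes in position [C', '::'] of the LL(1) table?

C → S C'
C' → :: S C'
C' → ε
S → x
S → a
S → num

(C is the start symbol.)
To find M[C', '::'], we find productions for C' where '::' is in the predict set (PREDICT(N → α) = (FIRST(α) \ {ε}) ∪ (FOLLOW(N) if α ⇒* ε)).

Relevant sets:
  FOLLOW(C') = { $ }

C' → :: S C': PREDICT = { '::' }
  '::' is in predict set, so this production goes in M[C', '::']
C' → ε: PREDICT = { $ }

M[C', '::'] = C' → :: S C'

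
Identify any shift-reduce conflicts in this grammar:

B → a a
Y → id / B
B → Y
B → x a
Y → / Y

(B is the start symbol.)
A shift-reduce conflict occurs when an LR(0) state has both:
  - a complete (reduce) item [A → α .] (dot at the end), and
  - a shift item [B → β . c γ] (dot before a terminal).

Augment with B' → B and build the canonical LR(0) collection (I0 = CLOSURE({[B' → . B]}), then GOTO on every symbol after a dot until no new states appear). It has 12 states:
  I0: { [B → . Y], [B → . a a], [B → . x a], [B' → . B], [Y → . / Y], [Y → . id / B] }  — shift
  I1: { [Y → . / Y], [Y → . id / B], [Y → / . Y] }  — shift
  I2: { [B' → B .] }  — accept
  I3: { [B → Y .] }  — reduce
  I4: { [B → a . a] }  — shift
  I5: { [Y → id . / B] }  — shift
  I6: { [B → x . a] }  — shift
  I7: { [B → x a .] }  — reduce
  I8: { [B → . Y], [B → . a a], [B → . x a], [Y → . / Y], [Y → . id / B], [Y → id / . B] }  — shift
  I9: { [Y → id / B .] }  — reduce
  I10: { [B → a a .] }  — reduce
  I11: { [Y → / Y .] }  — reduce

No state contains both a complete item and a shift item.

Answer: No shift-reduce conflicts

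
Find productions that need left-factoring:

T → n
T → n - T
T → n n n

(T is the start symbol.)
Left-factoring is needed when two productions for the same non-terminal
share a common prefix on the right-hand side.

Productions for T:
  T → n
  T → n - T
  T → n n n

Found common prefix 'n' in productions for T

Answer: Yes, T has productions with common prefix 'n'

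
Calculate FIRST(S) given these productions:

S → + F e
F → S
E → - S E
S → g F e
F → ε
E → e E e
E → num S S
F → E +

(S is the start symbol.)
{ '+', 'g' }

To compute FIRST(S), examine every production with S on the left-hand side, reading each right-hand side left to right until a non-nullable symbol is reached.

From S → + F e:
  - '+' is a terminal: add '+' and stop
From S → g F e:
  - g is a terminal: add 'g' and stop

Collecting: FIRST(S) = { '+', 'g' }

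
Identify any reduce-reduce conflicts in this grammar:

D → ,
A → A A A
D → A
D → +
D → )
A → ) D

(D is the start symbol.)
A reduce-reduce conflict occurs when an LR(0) state has two complete items [A → α .] and [B → β .] — both call for a reduction, and with no lookahead the parser cannot choose between them.

Augment with D' → D and build the canonical LR(0) collection (I0 = CLOSURE({[D' → . D]}), then GOTO on every symbol after a dot until no new states appear). It has 10 states:
  I0: { [A → . ) D], [A → . A A A], [D → . )], [D → . +], [D → . ,], [D → . A], [D' → . D] }  — shift
  I1: { [A → ) . D], [A → . ) D], [A → . A A A], [D → ) .], [D → . )], [D → . +], [D → . ,], [D → . A] }  — shift, reduce
  I2: { [D → + .] }  — reduce
  I3: { [D → , .] }  — reduce
  I4: { [A → . ) D], [A → . A A A], [A → A . A A], [D → A .] }  — shift, reduce
  I5: { [D' → D .] }  — accept
  I6: { [A → ) . D], [A → . ) D], [A → . A A A], [D → . )], [D → . +], [D → . ,], [D → . A] }  — shift
  I7: { [A → . ) D], [A → . A A A], [A → A . A A], [A → A A . A] }  — shift
  I8: { [A → . ) D], [A → . A A A], [A → A . A A], [A → A A . A], [A → A A A .] }  — shift, reduce
  I9: { [A → ) D .] }  — reduce

No state contains more than one complete item.

Answer: No reduce-reduce conflicts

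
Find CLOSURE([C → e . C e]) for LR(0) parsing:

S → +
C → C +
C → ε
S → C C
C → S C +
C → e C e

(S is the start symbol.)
To compute CLOSURE, for each item [A → α.Bβ] where B is a non-terminal, add [B → .γ] for all productions B → γ; repeat for the newly added items until nothing changes.

Start with: [C → e . C e]
  [C → e . C e] has the dot before C: add [C → . C +], [C → .], [C → . S C +], [C → . e C e]
  [C → . S C +] has the dot before S: add [S → . +], [S → . C C]
No further items can be added.

CLOSURE = { [C → . C +], [C → . S C +], [C → . e C e], [C → .], [C → e . C e], [S → . +], [S → . C C] }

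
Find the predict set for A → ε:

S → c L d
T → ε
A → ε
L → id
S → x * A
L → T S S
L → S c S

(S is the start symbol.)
PREDICT(A → ε) = (FIRST(RHS) \ {ε}) ∪ (FOLLOW(A) if ε ∈ FIRST(RHS), i.e. RHS ⇒* ε)
The right-hand side is ε (FIRST(ε) = { ε }), so the predict set is FOLLOW(A) = { $, 'c', 'd', 'x' }
PREDICT(A → ε) = { $, 'c', 'd', 'x' }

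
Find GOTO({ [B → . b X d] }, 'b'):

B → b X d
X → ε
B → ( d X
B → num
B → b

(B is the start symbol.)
{ [B → b . X d], [X → .] }

GOTO(I, 'b') = CLOSURE({ [A → αX.β] : [A → α.Xβ] ∈ I, X = 'b' })

Items with dot before 'b', with the dot advanced:
  [B → . b X d] → [B → b . X d]
Closure of the advanced items:
  [B → b . X d] has the dot before X: add [X → .]

GOTO = { [B → b . X d], [X → .] }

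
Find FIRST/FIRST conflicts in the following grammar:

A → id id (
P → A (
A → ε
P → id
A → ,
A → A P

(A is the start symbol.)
FIRST sets of the non-terminals at (or reachable through a nullable prefix from) the front of some alternative:
  FIRST(A) = { '(', ',', 'id', ε }
  FIRST(P) = { '(', ',', 'id' }

Productions for A:
  A → id id (: FIRST = { 'id' }
  A → ε: FIRST = { ε }
  A → ,: FIRST = { ',' }
  A → A P: FIRST = { '(', ',', 'id' }
Productions for P:
  P → A (: FIRST = { '(', ',', 'id' }
  P → id: FIRST = { 'id' }

Conflict for A: A → id id ( and A → A P
  Overlap: { 'id' }
Conflict for A: A → , and A → A P
  Overlap: { ',' }
Conflict for P: P → A ( and P → id
  Overlap: { 'id' }

Answer: Yes. A → id id '(' / A → A P on { 'id' }; A → ',' / A → A P on { ',' }; P → A '(' / P → id on { 'id' }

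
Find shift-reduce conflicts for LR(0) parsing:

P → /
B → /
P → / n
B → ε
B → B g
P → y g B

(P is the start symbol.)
Yes — I1: [P → / .] vs [P → / . n]; I4: [B → .] vs [B → . /]; I6: [P → y g B .] vs [B → B . g]

A shift-reduce conflict occurs when an LR(0) state has both:
  - a complete (reduce) item [A → α .] (dot at the end), and
  - a shift item [B → β . c γ] (dot before a terminal).

Augment with P' → P and build the canonical LR(0) collection (I0 = CLOSURE({[P' → . P]}), then GOTO on every symbol after a dot until no new states appear). It has 9 states:
  I0: { [P → . / n], [P → . /], [P → . y g B], [P' → . P] }  — shift
  I1: { [P → / . n], [P → / .] }  — shift, reduce
  I2: { [P' → P .] }  — accept
  I3: { [P → y . g B] }  — shift
  I4: { [B → . /], [B → . B g], [B → .], [P → y g . B] }  — shift, reduce
  I5: { [B → / .] }  — reduce
  I6: { [B → B . g], [P → y g B .] }  — shift, reduce
  I7: { [B → B g .] }  — reduce
  I8: { [P → / n .] }  — reduce

I1 contains reduce item [P → / .] and shift item [P → / . n] — shift-reduce conflict.
I4 contains reduce item [B → .] and shift item [B → . /] — shift-reduce conflict.
I6 contains reduce item [P → y g B .] and shift item [B → B . g] — shift-reduce conflict.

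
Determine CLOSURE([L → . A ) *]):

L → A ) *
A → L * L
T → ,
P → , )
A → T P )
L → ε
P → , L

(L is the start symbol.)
{ [A → . L * L], [A → . T P )], [L → . A ) *], [L → .], [T → . ,] }

To compute CLOSURE, for each item [A → α.Bβ] where B is a non-terminal, add [B → .γ] for all productions B → γ; repeat for the newly added items until nothing changes.

Start with: [L → . A ) *]
  [L → . A ) *] has the dot before A: add [A → . L * L], [A → . T P )]
  [A → . L * L] has the dot before L: add [L → .]
  [A → . T P )] has the dot before T: add [T → . ,]
No further items can be added.

CLOSURE = { [A → . L * L], [A → . T P )], [L → . A ) *], [L → .], [T → . ,] }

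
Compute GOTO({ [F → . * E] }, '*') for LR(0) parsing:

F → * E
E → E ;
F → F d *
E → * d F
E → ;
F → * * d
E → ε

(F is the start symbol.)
{ [E → . * d F], [E → . ;], [E → . E ;], [E → .], [F → * . E] }

GOTO(I, '*') = CLOSURE({ [A → αX.β] : [A → α.Xβ] ∈ I, X = '*' })

Items with dot before '*', with the dot advanced:
  [F → . * E] → [F → * . E]
Closure of the advanced items:
  [F → * . E] has the dot before E: add [E → . E ;], [E → . * d F], [E → . ;], [E → .]

GOTO = { [E → . * d F], [E → . ;], [E → . E ;], [E → .], [F → * . E] }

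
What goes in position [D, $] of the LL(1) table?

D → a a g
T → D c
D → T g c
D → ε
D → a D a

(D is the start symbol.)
D → ε

To find M[D, $], we find productions for D where $ is in the predict set (PREDICT(N → α) = (FIRST(α) \ {ε}) ∪ (FOLLOW(N) if α ⇒* ε)).

Relevant sets:
  FIRST(T) = { 'a', 'c' }
  FOLLOW(D) = { $, 'a', 'c' }

D → a a g: PREDICT = { 'a' }
D → T g c: PREDICT = { 'a', 'c' }
D → ε: PREDICT = { $, 'a', 'c' }
  $ is in predict set, so this production goes in M[D, $]
D → a D a: PREDICT = { 'a' }

M[D, $] = D → ε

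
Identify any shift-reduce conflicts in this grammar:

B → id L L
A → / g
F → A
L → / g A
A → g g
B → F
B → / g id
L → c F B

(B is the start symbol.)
A shift-reduce conflict occurs when an LR(0) state has both:
  - a complete (reduce) item [A → α .] (dot at the end), and
  - a shift item [B → β . c γ] (dot before a terminal).

Augment with B' → B and build the canonical LR(0) collection (I0 = CLOSURE({[B' → . B]}), then GOTO on every symbol after a dot until no new states appear). It has 20 states:
  I0: { [A → . / g], [A → . g g], [B → . / g id], [B → . F], [B → . id L L], [B' → . B], [F → . A] }  — shift
  I1: { [A → / . g], [B → / . g id] }  — shift
  I2: { [F → A .] }  — reduce
  I3: { [B' → B .] }  — accept
  I4: { [B → F .] }  — reduce
  I5: { [A → g . g] }  — shift
  I6: { [B → id . L L], [L → . / g A], [L → . c F B] }  — shift
  I7: { [L → / . g A] }  — shift
  I8: { [B → id L . L], [L → . / g A], [L → . c F B] }  — shift
  I9: { [A → . / g], [A → . g g], [F → . A], [L → c . F B] }  — shift
  I10: { [A → / . g] }  — shift
  I11: { [A → . / g], [A → . g g], [B → . / g id], [B → . F], [B → . id L L], [F → . A], [L → c F . B] }  — shift
  I12: { [L → c F B .] }  — reduce
  I13: { [A → / g .] }  — reduce
  I14: { [B → id L L .] }  — reduce
  I15: { [A → . / g], [A → . g g], [L → / g . A] }  — shift
  I16: { [L → / g A .] }  — reduce
  I17: { [A → g g .] }  — reduce
  I18: { [A → / g .], [B → / g . id] }  — shift, reduce
  I19: { [B → / g id .] }  — reduce

I18 contains reduce item [A → / g .] and shift item [B → / g . id] — shift-reduce conflict.

Answer: Yes — I18: [A → / g .] vs [B → / g . id]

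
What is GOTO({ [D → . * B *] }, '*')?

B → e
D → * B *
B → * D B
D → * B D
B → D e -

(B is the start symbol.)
{ [B → . * D B], [B → . D e -], [B → . e], [D → * . B *], [D → . * B *], [D → . * B D] }

GOTO(I, '*') = CLOSURE({ [A → αX.β] : [A → α.Xβ] ∈ I, X = '*' })

Items with dot before '*', with the dot advanced:
  [D → . * B *] → [D → * . B *]
Closure of the advanced items:
  [D → * . B *] has the dot before B: add [B → . e], [B → . * D B], [B → . D e -]
  [B → . D e -] has the dot before D: add [D → . * B *], [D → . * B D]

GOTO = { [B → . * D B], [B → . D e -], [B → . e], [D → * . B *], [D → . * B *], [D → . * B D] }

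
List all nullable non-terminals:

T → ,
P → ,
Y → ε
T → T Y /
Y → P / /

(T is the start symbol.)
{ 'Y' }

ε-productions: Y → ε
So Y is immediately nullable.
No further non-terminal can be added: every production for the remaining non-terminals contains a terminal or a non-nullable non-terminal.
Nullable = { 'Y' }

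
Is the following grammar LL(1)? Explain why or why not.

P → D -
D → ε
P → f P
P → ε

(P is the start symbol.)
Yes, the grammar is LL(1).

Relevant sets:
  FIRST(D) = { ε }
  FOLLOW(P) = { $ }

For P:
  PREDICT(P → D '-') = { '-' }
  PREDICT(P → f P) = { 'f' }
  PREDICT(P → ε) = { $ }
D has a single production, so nothing to check there.

All predict sets are disjoint. The grammar IS LL(1).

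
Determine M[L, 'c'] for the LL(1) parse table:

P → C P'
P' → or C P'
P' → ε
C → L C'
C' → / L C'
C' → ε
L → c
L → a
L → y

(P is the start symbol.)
L → c

To find M[L, 'c'], we find productions for L where 'c' is in the predict set (PREDICT(N → α) = (FIRST(α) \ {ε}) ∪ (FOLLOW(N) if α ⇒* ε)).

L → c: PREDICT = { 'c' }
  'c' is in predict set, so this production goes in M[L, 'c']
L → a: PREDICT = { 'a' }
L → y: PREDICT = { 'y' }

M[L, 'c'] = L → c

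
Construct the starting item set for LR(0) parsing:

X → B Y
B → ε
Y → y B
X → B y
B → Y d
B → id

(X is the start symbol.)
First, augment the grammar with X' → X
I₀ = CLOSURE({ [X' → . X] }):
  [X' → . X] has the dot before X: add [X → . B Y], [X → . B y]
  [X → . B Y] has the dot before B: add [B → .], [B → . Y d], [B → . id]
  [B → . Y d] has the dot before Y: add [Y → . y B]
No further items can be added.

I₀ = { [B → . Y d], [B → . id], [B → .], [X → . B Y], [X → . B y], [X' → . X], [Y → . y B] }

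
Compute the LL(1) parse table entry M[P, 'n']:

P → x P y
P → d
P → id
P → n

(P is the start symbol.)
P → n

To find M[P, 'n'], we find productions for P where 'n' is in the predict set (PREDICT(N → α) = (FIRST(α) \ {ε}) ∪ (FOLLOW(N) if α ⇒* ε)).

P → x P y: PREDICT = { 'x' }
P → d: PREDICT = { 'd' }
P → id: PREDICT = { 'id' }
P → n: PREDICT = { 'n' }
  'n' is in predict set, so this production goes in M[P, 'n']

M[P, 'n'] = P → n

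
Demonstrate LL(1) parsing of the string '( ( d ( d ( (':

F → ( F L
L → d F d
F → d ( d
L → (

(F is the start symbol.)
LL(1) parsing maintains a stack (initially the start symbol over $) and the input. At each step: if the stack top is a terminal, match it against the current input token; if it is a non-terminal N, replace it with the RHS of M[N, lookahead] (the unique production whose predict set contains the lookahead).

Stack is shown with the top on the left.

Stack        Input            Action
------------------------------------
F $          ( ( d ( d ( ( $  output F → ( F L
( F L $      ( ( d ( d ( ( $  match '('
F L $        ( d ( d ( ( $    output F → ( F L
( F L L $    ( d ( d ( ( $    match '('
F L L $      d ( d ( ( $      output F → d ( d
d ( d L L $  d ( d ( ( $      match 'd'
( d L L $    ( d ( ( $        match '('
d L L $      d ( ( $          match 'd'
L L $        ( ( $            output L → (
( L $        ( ( $            match '('
L $          ( $              output L → (
( $          ( $              match '('
$            $                accept

The string is accepted.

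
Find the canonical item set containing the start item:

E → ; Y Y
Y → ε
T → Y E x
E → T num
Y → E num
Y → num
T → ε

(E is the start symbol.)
First, augment the grammar with E' → E
I₀ = CLOSURE({ [E' → . E] }):
  [E' → . E] has the dot before E: add [E → . ; Y Y], [E → . T num]
  [E → . T num] has the dot before T: add [T → . Y E x], [T → .]
  [T → . Y E x] has the dot before Y: add [Y → .], [Y → . E num], [Y → . num]
No further items can be added.

I₀ = { [E → . ; Y Y], [E → . T num], [E' → . E], [T → . Y E x], [T → .], [Y → . E num], [Y → . num], [Y → .] }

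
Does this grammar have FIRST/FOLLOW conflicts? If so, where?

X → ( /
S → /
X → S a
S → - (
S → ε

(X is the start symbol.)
No FIRST/FOLLOW conflicts.

A FIRST/FOLLOW conflict occurs when a non-terminal N has a nullable alternative N → β (β ⇒* ε) and another alternative N → α with FIRST(α) ∩ FOLLOW(N) ≠ ∅: on such a lookahead the parser cannot decide between expanding α and letting N vanish via β.

Nullable non-terminals: S.

S: nullable alternative(s) S → ε; FOLLOW(S) = { 'a' }
  S → /: FIRST \ {ε} = { '/' } — disjoint from FOLLOW(S)
  S → - (: FIRST \ {ε} = { '-' } — disjoint from FOLLOW(S)
  S → ε: FIRST \ {ε} = { } — this is the only nullable alternative, skip

X has no nullable alternative, so no FIRST/FOLLOW check is needed there.

No FIRST/FOLLOW conflicts found.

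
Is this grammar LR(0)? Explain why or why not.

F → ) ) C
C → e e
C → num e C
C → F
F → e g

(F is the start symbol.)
A grammar is LR(0) if no state in the canonical LR(0) collection has:
  - both a shift item (dot before a terminal) and a complete item (shift-reduce conflict), or
  - two or more complete items (reduce-reduce conflict; the accept item [F' → F .] counts as a complete item here).

Augment with F' → F and build the canonical LR(0) collection (I0 = CLOSURE({[F' → . F]}), then GOTO on every symbol after a dot until no new states appear). It has 13 states:
  I0: { [F → . ) ) C], [F → . e g], [F' → . F] }  — shift
  I1: { [F → ) . ) C] }  — shift
  I2: { [F' → F .] }  — accept
  I3: { [F → e . g] }  — shift
  I4: { [F → e g .] }  — reduce
  I5: { [C → . F], [C → . e e], [C → . num e C], [F → ) ) . C], [F → . ) ) C], [F → . e g] }  — shift
  I6: { [F → ) ) C .] }  — reduce
  I7: { [C → F .] }  — reduce
  I8: { [C → e . e], [F → e . g] }  — shift
  I9: { [C → num . e C] }  — shift
  I10: { [C → . F], [C → . e e], [C → . num e C], [C → num e . C], [F → . ) ) C], [F → . e g] }  — shift
  I11: { [C → num e C .] }  — reduce
  I12: { [C → e e .] }  — reduce

Every state is either a pure shift/goto state or contains exactly one complete item and nothing to shift — no conflicts. The grammar is LR(0).

Answer: Yes, the grammar is LR(0)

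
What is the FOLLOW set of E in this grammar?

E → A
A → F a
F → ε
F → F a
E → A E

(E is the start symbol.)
{ $ }

E is the start symbol, so $ ∈ FOLLOW(E).
In E → A E: E is at the end; this adds FOLLOW(E) to itself — nothing new

Taking the union: FOLLOW(E) = { $ }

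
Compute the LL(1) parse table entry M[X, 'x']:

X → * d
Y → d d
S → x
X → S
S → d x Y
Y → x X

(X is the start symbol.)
To find M[X, 'x'], we find productions for X where 'x' is in the predict set (PREDICT(N → α) = (FIRST(α) \ {ε}) ∪ (FOLLOW(N) if α ⇒* ε)).

Relevant sets:
  FIRST(S) = { 'd', 'x' }

X → * d: PREDICT = { '*' }
X → S: PREDICT = { 'd', 'x' }
  'x' is in predict set, so this production goes in M[X, 'x']

M[X, 'x'] = X → S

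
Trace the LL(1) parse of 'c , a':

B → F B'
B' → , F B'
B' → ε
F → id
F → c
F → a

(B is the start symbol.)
LL(1) parsing maintains a stack (initially the start symbol over $) and the input. At each step: if the stack top is a terminal, match it against the current input token; if it is a non-terminal N, replace it with the RHS of M[N, lookahead] (the unique production whose predict set contains the lookahead).

Stack is shown with the top on the left.

Stack     Input    Action
-------------------------
B $       c , a $  output B → F B'
F B' $    c , a $  output F → c
c B' $    c , a $  match 'c'
B' $      , a $    output B' → , F B'
, F B' $  , a $    match ','
F B' $    a $      output F → a
a B' $    a $      match 'a'
B' $      $        output B' → ε
$         $        accept

The string is accepted.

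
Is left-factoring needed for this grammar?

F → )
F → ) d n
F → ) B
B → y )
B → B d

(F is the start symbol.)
Yes, F has productions with common prefix ')'

Left-factoring is needed when two productions for the same non-terminal
share a common prefix on the right-hand side.

Productions for F:
  F → )
  F → ) d n
  F → ) B
Productions for B:
  B → y )
  B → B d

Found common prefix ')' in productions for F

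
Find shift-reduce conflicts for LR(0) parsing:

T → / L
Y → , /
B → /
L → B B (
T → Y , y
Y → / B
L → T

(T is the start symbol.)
A shift-reduce conflict occurs when an LR(0) state has both:
  - a complete (reduce) item [A → α .] (dot at the end), and
  - a shift item [B → β . c γ] (dot before a terminal).

Augment with T' → T and build the canonical LR(0) collection (I0 = CLOSURE({[T' → . T]}), then GOTO on every symbol after a dot until no new states appear). It has 15 states:
  I0: { [T → . / L], [T → . Y , y], [T' → . T], [Y → . , /], [Y → . / B] }  — shift
  I1: { [Y → , . /] }  — shift
  I2: { [B → . /], [L → . B B (], [L → . T], [T → . / L], [T → . Y , y], [T → / . L], [Y → . , /], [Y → . / B], [Y → / . B] }  — shift
  I3: { [T' → T .] }  — accept
  I4: { [T → Y . , y] }  — shift
  I5: { [T → Y , . y] }  — shift
  I6: { [T → Y , y .] }  — reduce
  I7: { [B → . /], [B → / .], [L → . B B (], [L → . T], [T → . / L], [T → . Y , y], [T → / . L], [Y → . , /], [Y → . / B], [Y → / . B] }  — shift, reduce
  I8: { [B → . /], [L → B . B (], [Y → / B .] }  — shift, reduce
  I9: { [T → / L .] }  — reduce
  I10: { [L → T .] }  — reduce
  I11: { [B → / .] }  — reduce
  I12: { [L → B B . (] }  — shift
  I13: { [L → B B ( .] }  — reduce
  I14: { [Y → , / .] }  — reduce

I7 contains reduce item [B → / .] and shift items [B → . /], [T → . / L], [Y → . , /], [Y → . / B] — shift-reduce conflict.
I8 contains reduce item [Y → / B .] and shift item [B → . /] — shift-reduce conflict.

Answer: Yes — I7: [B → / .] vs [B → . /]; I8: [Y → / B .] vs [B → . /]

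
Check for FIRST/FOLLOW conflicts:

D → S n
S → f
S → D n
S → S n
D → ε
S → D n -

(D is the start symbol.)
A FIRST/FOLLOW conflict occurs when a non-terminal N has a nullable alternative N → β (β ⇒* ε) and another alternative N → α with FIRST(α) ∩ FOLLOW(N) ≠ ∅: on such a lookahead the parser cannot decide between expanding α and letting N vanish via β.

Nullable non-terminals: D.
FIRST sets used below: FIRST(S) = { 'f', 'n' }

D: nullable alternative(s) D → ε; FOLLOW(D) = { $, 'n' }
  D → S n: FIRST \ {ε} = { 'f', 'n' } — overlaps FOLLOW(D) on { 'n' }: CONFLICT
  D → ε: FIRST \ {ε} = { } — this is the only nullable alternative, skip

S has no nullable alternative, so no FIRST/FOLLOW check is needed there.

So the grammar has 1 FIRST/FOLLOW conflict (marked CONFLICT above).

Answer: Yes. D → S n with FOLLOW(D) on { 'n' }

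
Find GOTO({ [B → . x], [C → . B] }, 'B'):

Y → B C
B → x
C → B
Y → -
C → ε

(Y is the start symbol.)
{ [C → B .] }

GOTO(I, 'B') = CLOSURE({ [A → αX.β] : [A → α.Xβ] ∈ I, X = 'B' })

Items with dot before 'B', with the dot advanced:
  [C → . B] → [C → B .]
Closure adds nothing (no advanced item has the dot before a non-terminal).

GOTO = { [C → B .] }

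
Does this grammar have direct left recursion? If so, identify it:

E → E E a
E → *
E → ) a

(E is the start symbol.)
Direct left recursion occurs when N → N α for some non-terminal N (the right-hand side begins with the left-hand side itself).

E → E E a: LEFT RECURSIVE (starts with E)
E → *: starts with '*'
E → ) a: starts with ')'

The grammar has direct left recursion on: E.

Answer: Yes, E is left-recursive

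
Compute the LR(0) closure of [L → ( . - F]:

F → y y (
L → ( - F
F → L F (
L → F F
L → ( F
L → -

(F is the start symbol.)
Start with: [L → ( . - F]
The dot precedes the terminal '-', so nothing is added.

CLOSURE = { [L → ( . - F] }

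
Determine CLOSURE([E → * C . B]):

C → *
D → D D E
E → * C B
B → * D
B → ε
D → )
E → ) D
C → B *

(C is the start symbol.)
{ [B → . * D], [B → .], [E → * C . B] }

Start with: [E → * C . B]
  [E → * C . B] has the dot before B: add [B → . * D], [B → .]
No further items can be added.

CLOSURE = { [B → . * D], [B → .], [E → * C . B] }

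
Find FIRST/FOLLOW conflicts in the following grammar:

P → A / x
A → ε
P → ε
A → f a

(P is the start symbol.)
No FIRST/FOLLOW conflicts.

Nullable non-terminals: A, P.
FIRST sets used below: FIRST(A) = { 'f', ε }

A: nullable alternative(s) A → ε; FOLLOW(A) = { '/' }
  A → ε: FIRST \ {ε} = { } — this is the only nullable alternative, skip
  A → f a: FIRST \ {ε} = { 'f' } — disjoint from FOLLOW(A)

P: nullable alternative(s) P → ε; FOLLOW(P) = { $ }
  P → A / x: FIRST \ {ε} = { '/', 'f' } — disjoint from FOLLOW(P)
  P → ε: FIRST \ {ε} = { } — this is the only nullable alternative, skip

No FIRST/FOLLOW conflicts found.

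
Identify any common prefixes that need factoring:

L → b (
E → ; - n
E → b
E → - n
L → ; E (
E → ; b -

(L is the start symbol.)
Yes, E has productions with common prefix ';'

Left-factoring is needed when two productions for the same non-terminal
share a common prefix on the right-hand side.

Productions for L:
  L → b (
  L → ; E (
Productions for E:
  E → ; - n
  E → b
  E → - n
  E → ; b -

Found common prefix ';' in productions for E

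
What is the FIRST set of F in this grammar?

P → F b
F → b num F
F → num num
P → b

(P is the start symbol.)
{ 'b', 'num' }

To compute FIRST(F), examine every production with F on the left-hand side, reading each right-hand side left to right until a non-nullable symbol is reached.

From F → b num F:
  - b is a terminal: add 'b' and stop
From F → num num:
  - num is a terminal: add 'num' and stop

Collecting: FIRST(F) = { 'b', 'num' }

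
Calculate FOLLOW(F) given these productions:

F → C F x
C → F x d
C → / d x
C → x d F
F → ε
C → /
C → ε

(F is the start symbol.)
To compute FOLLOW(F), find every occurrence of F on a right-hand side N → α F β: add FIRST(β) \ {ε}, and if β is empty or nullable also add FOLLOW(N). Iterate to a fixed point.

F is the start symbol, so $ ∈ FOLLOW(F).
In F → C F x: F is followed by x, add FIRST(x) \ {ε} = { 'x' }
In C → F x d: F is followed by x d, add FIRST(x d) \ {ε} = { 'x' }
In C → x d F: F is at the end, add FOLLOW(C)

The FOLLOW sets referred to above (computed the same way, to a fixed point):
  FOLLOW(C) = { '/', 'x' }

Taking the union: FOLLOW(F) = { $, '/', 'x' }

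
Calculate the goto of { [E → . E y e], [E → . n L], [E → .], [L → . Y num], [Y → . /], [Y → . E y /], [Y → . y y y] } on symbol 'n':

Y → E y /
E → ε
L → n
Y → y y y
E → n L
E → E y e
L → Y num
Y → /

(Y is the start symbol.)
GOTO(I, 'n') = CLOSURE({ [A → αX.β] : [A → α.Xβ] ∈ I, X = 'n' })

Items with dot before 'n', with the dot advanced:
  [E → . n L] → [E → n . L]
Closure of the advanced items:
  [E → n . L] has the dot before L: add [L → . n], [L → . Y num]
  [L → . Y num] has the dot before Y: add [Y → . E y /], [Y → . y y y], [Y → . /]
  [Y → . E y /] has the dot before E: add [E → .], [E → . n L], [E → . E y e]

GOTO = { [E → . E y e], [E → . n L], [E → .], [E → n . L], [L → . Y num], [L → . n], [Y → . /], [Y → . E y /], [Y → . y y y] }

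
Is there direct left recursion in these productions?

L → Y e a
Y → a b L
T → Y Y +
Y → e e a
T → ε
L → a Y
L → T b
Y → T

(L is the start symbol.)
Direct left recursion occurs when N → N α for some non-terminal N (the right-hand side begins with the left-hand side itself).

L → Y e a: starts with Y
Y → a b L: starts with a
T → Y Y +: starts with Y
Y → e e a: starts with e
T → ε: starts with ε
L → a Y: starts with a
L → T b: starts with T
Y → T: starts with T

No direct left recursion found.

Answer: No direct left recursion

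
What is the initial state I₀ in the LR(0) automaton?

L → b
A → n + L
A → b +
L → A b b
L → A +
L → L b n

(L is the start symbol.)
First, augment the grammar with L' → L
I₀ = CLOSURE({ [L' → . L] }):
  [L' → . L] has the dot before L: add [L → . b], [L → . A b b], [L → . A +], [L → . L b n]
  [L → . A b b] has the dot before A: add [A → . n + L], [A → . b +]
No further items can be added.

I₀ = { [A → . b +], [A → . n + L], [L → . A +], [L → . A b b], [L → . L b n], [L → . b], [L' → . L] }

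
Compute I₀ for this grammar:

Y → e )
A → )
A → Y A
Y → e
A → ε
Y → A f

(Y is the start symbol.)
{ [A → . )], [A → . Y A], [A → .], [Y → . A f], [Y → . e )], [Y → . e], [Y' → . Y] }

First, augment the grammar with Y' → Y
I₀ = CLOSURE({ [Y' → . Y] }):
  [Y' → . Y] has the dot before Y: add [Y → . e )], [Y → . e], [Y → . A f]
  [Y → . A f] has the dot before A: add [A → . )], [A → . Y A], [A → .]
No further items can be added.

I₀ = { [A → . )], [A → . Y A], [A → .], [Y → . A f], [Y → . e )], [Y → . e], [Y' → . Y] }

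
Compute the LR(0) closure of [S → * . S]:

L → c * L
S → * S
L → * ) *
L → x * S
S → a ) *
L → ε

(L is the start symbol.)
{ [S → * . S], [S → . * S], [S → . a ) *] }

To compute CLOSURE, for each item [A → α.Bβ] where B is a non-terminal, add [B → .γ] for all productions B → γ; repeat for the newly added items until nothing changes.

Start with: [S → * . S]
  [S → * . S] has the dot before S: add [S → . * S], [S → . a ) *]
No further items can be added.

CLOSURE = { [S → * . S], [S → . * S], [S → . a ) *] }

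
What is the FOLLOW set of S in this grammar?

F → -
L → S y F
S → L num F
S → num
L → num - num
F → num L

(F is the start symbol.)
To compute FOLLOW(S), find every occurrence of S on a right-hand side N → α S β: add FIRST(β) \ {ε}, and if β is empty or nullable also add FOLLOW(N). Iterate to a fixed point.

In L → S y F: S is followed by y F, add FIRST(y F) \ {ε} = { 'y' }

Taking the union: FOLLOW(S) = { 'y' }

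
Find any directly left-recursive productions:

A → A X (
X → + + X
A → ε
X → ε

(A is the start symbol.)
Yes, A is left-recursive

Direct left recursion occurs when N → N α for some non-terminal N (the right-hand side begins with the left-hand side itself).

A → A X (: LEFT RECURSIVE (starts with A)
X → + + X: starts with '+'
A → ε: starts with ε
X → ε: starts with ε

The grammar has direct left recursion on: A.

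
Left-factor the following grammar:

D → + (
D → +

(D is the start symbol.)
Left-factoring transforms A → αβ₁ | αβ₂ into A → αA' and A' → β₁ | β₂
(α is the longest common prefix among the alternatives). Repeat until
no nonterminal has two alternatives with a common prefix.

Round 1: D has alternatives sharing prefix '+'. Introduce D': D → + D'
  Add: D' → (
  Add: D' → ε

No remaining common prefixes — done.

Resulting grammar:
D → + D'
D' → (
D' → ε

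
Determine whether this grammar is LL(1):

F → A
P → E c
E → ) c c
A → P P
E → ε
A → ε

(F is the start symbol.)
Yes, the grammar is LL(1).

A grammar is LL(1) if for each non-terminal N with multiple productions, the predict sets of those productions are pairwise disjoint, where PREDICT(N → α) = (FIRST(α) \ {ε}) ∪ (FOLLOW(N) if α ⇒* ε).

Relevant sets:
  FIRST(P) = { ')', 'c' }
  FOLLOW(E) = { 'c' }
  FOLLOW(A) = { $ }

For E:
  PREDICT(E → ')' c c) = { ')' }
  PREDICT(E → ε) = { 'c' }
For A:
  PREDICT(A → P P) = { ')', 'c' }
  PREDICT(A → ε) = { $ }
F, P have a single production, so nothing to check there.

All predict sets are disjoint. The grammar IS LL(1).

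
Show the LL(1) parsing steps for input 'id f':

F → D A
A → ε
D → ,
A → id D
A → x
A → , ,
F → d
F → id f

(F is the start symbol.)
Stack is shown with the top on the left.

Stack   Input   Action
----------------------
F $     id f $  output F → id f
id f $  id f $  match 'id'
f $     f $     match 'f'
$       $       accept

The string is accepted.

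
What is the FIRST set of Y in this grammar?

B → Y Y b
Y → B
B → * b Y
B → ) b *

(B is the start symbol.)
{ ')', '*' }

To compute FIRST(Y), examine every production with Y on the left-hand side, reading each right-hand side left to right until a non-nullable symbol is reached.

FIRST sets of the other non-terminals involved (by the same procedure, iterated to a fixed point):
  FIRST(B) = { ')', '*' }

From Y → B:
  - B is a non-terminal: add FIRST(B) \ {ε} = { ')', '*' }
    B is not nullable, so stop

Collecting: FIRST(Y) = { ')', '*' }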